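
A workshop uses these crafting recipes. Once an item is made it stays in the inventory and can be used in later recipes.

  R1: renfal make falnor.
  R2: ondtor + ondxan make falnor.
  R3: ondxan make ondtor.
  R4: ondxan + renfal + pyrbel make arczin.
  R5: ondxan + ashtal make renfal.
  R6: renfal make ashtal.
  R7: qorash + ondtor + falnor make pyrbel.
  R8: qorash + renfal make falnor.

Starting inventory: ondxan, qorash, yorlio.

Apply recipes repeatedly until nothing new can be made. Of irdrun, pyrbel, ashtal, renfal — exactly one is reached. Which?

Using R3, ondxan makes ondtor.
Using R2, ondtor and ondxan make falnor.
Using R7, qorash, ondtor, and falnor make pyrbel.
No rule produces irdrun, and it is not given. ashtal would need renfal (R6), but renfal is never obtained. renfal would need ondxan and ashtal (R5), but ashtal is never obtained.

pyrbel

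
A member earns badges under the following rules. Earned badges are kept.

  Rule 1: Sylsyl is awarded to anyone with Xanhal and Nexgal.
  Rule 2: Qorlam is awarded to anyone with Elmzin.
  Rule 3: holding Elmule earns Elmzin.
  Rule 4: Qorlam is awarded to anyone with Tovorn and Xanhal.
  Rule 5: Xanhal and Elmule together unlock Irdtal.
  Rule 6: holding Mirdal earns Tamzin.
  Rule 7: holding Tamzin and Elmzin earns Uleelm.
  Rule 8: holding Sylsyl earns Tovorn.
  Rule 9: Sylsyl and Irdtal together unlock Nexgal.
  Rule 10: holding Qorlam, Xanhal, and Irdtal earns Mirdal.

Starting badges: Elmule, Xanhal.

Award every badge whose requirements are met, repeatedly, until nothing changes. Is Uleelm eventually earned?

Yes

With Xanhal and Elmule, Irdtal is earned (Rule 5).
With Elmule, Elmzin is earned (Rule 3).
With Elmzin, Qorlam is earned (Rule 2).
With Qorlam, Xanhal, and Irdtal, Mirdal is earned (Rule 10).
With Mirdal, Tamzin is earned (Rule 6).
With Tamzin and Elmzin, Uleelm is earned (Rule 7).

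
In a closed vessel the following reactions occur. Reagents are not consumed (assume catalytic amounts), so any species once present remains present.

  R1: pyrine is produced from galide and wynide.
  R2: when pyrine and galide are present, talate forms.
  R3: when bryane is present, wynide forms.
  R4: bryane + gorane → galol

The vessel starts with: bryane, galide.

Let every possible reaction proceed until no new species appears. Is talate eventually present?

bryane present → wynide forms (R3).
galide and wynide present → pyrine forms (R1).
pyrine and galide present → talate forms (R2).

Yes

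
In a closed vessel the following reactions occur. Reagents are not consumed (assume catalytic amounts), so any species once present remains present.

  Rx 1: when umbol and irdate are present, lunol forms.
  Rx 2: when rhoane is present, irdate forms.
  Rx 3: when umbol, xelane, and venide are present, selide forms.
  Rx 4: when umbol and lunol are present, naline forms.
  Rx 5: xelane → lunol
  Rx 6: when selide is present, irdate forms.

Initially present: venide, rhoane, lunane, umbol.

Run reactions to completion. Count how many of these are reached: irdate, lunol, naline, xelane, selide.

3

rhoane present → irdate forms (Rx 2).
umbol and irdate present → lunol forms (Rx 1).
umbol and lunol present → naline forms (Rx 4).
irdate: reached.
lunol: reached.
naline: reached.
No rule produces xelane, and it is not given.
selide would need umbol, xelane, and venide (Rx 3), but xelane never forms.
Reached: irdate, lunol, and naline — 3 of the 5.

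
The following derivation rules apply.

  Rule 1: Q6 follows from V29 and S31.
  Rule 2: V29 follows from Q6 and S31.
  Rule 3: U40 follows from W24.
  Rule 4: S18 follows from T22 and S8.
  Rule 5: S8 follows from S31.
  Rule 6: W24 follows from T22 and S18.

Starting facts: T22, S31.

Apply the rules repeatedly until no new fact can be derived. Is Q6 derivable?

No

Q6 would need V29 and S31 (Rule 1), but V29 is never established.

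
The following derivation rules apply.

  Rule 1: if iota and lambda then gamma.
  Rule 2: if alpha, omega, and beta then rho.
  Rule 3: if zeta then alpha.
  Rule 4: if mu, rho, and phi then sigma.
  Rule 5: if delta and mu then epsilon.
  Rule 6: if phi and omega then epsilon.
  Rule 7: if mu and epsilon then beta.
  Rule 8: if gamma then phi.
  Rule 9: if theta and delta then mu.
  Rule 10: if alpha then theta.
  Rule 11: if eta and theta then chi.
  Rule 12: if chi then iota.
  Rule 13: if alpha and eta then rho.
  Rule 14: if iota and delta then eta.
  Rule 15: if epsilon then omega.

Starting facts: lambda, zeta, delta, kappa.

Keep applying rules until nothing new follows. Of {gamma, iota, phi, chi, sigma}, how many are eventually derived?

gamma would need iota and lambda (Rule 1), but iota is never established.
iota would need chi (Rule 12), but chi is never established.
phi would need gamma (Rule 8), but gamma is never established.
chi would need eta and theta (Rule 11), but eta is never established.
sigma would need mu, rho, and phi (Rule 4), but phi is never established.
None of the 5 are reached.

0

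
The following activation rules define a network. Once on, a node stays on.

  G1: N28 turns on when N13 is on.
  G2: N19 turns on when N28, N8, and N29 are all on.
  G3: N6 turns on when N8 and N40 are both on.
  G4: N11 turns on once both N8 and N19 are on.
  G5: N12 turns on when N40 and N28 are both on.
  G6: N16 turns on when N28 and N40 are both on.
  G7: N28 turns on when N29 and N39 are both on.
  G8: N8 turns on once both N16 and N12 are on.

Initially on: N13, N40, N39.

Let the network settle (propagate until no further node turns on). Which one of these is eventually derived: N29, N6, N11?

G1: N13 on → N28 on.
N40 and N28 are on, so N12 turns on (G5).
G6: N28 and N40 on → N16 on.
N16 and N12 are on, so N8 turns on (G8).
G3: N8 and N40 on → N6 on.
No rule produces N29, and it is not given. N11 would need N8 and N19 (G4), but N19 never turns on.

N6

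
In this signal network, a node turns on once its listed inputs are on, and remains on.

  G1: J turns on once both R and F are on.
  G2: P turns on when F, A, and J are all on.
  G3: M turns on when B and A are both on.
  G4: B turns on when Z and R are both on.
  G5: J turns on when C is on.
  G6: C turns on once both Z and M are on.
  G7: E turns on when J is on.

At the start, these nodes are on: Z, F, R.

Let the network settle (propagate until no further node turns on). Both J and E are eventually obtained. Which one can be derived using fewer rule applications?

J: G1: R and F on → J on. [1 rule application]
E: R and F are on, so J turns on (G1). G7: J on → E on. [2 rule applications]
J needs fewer.

J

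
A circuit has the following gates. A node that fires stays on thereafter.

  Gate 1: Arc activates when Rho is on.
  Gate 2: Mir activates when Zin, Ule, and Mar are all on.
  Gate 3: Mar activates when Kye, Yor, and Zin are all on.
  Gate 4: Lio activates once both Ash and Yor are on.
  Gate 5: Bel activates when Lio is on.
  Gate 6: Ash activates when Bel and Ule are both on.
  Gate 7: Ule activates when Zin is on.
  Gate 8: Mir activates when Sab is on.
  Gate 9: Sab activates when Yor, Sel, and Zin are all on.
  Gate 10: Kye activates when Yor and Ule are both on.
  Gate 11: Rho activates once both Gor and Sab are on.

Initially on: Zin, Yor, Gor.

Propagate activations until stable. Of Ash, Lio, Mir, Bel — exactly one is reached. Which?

Mir

Zin is on, so Ule activates (Gate 7).
Gate 10: Yor and Ule on → Kye on.
Kye, Yor, and Zin are on, so Mar activates (Gate 3).
Gate 2: Zin, Ule, and Mar on → Mir on.
Ash would need Bel and Ule (Gate 6), but Bel never turns on. Lio would need Ash and Yor (Gate 4), but Ash never turns on. Bel would need Lio (Gate 5), but Lio never turns on.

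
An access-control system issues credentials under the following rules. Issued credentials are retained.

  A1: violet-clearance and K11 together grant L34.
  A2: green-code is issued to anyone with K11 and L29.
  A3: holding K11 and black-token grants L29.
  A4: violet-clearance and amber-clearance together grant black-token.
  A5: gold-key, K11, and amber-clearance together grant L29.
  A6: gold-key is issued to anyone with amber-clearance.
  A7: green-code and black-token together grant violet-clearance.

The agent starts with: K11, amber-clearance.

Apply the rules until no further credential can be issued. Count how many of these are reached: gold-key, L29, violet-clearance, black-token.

2

Holding amber-clearance grants gold-key (A6).
Holding gold-key, K11, and amber-clearance grants L29 (A5).
gold-key: reached.
L29: reached.
violet-clearance would need green-code and black-token (A7), but black-token is never granted.
black-token would need violet-clearance and amber-clearance (A4), but violet-clearance is never granted.
Reached: gold-key and L29 — 2 of the 4.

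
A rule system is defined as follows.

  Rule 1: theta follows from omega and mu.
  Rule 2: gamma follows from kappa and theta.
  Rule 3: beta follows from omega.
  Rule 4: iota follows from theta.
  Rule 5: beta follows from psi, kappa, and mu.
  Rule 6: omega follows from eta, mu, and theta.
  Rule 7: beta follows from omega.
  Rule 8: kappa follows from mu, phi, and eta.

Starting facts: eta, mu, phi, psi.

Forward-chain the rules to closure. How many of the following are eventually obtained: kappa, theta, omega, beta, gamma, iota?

2

From mu, phi, and eta, Rule 8 gives kappa.
From psi, kappa, and mu, Rule 5 gives beta.
kappa: reached.
theta would need omega and mu (Rule 1), but omega is never established.
omega would need eta, mu, and theta (Rule 6), but theta is never established.
beta: reached.
gamma would need kappa and theta (Rule 2), but theta is never established.
iota would need theta (Rule 4), but theta is never established.
Reached: kappa and beta — 2 of the 6.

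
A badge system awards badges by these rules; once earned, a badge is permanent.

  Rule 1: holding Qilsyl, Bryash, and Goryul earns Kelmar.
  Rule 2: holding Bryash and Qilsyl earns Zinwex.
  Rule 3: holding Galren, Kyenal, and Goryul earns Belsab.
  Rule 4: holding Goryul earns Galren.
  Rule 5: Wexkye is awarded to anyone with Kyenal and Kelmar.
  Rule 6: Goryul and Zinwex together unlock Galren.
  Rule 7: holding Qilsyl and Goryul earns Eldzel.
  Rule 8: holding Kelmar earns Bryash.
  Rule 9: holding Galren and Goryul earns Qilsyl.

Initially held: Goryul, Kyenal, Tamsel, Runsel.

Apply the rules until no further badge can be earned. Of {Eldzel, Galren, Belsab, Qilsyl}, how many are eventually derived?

With Goryul, Galren is earned (Rule 4).
With Galren, Kyenal, and Goryul, Belsab is earned (Rule 3).
With Galren and Goryul, Qilsyl is earned (Rule 9).
With Qilsyl and Goryul, Eldzel is earned (Rule 7).
Eldzel: reached.
Galren: reached.
Belsab: reached.
Qilsyl: reached.
All 4 are reached.

4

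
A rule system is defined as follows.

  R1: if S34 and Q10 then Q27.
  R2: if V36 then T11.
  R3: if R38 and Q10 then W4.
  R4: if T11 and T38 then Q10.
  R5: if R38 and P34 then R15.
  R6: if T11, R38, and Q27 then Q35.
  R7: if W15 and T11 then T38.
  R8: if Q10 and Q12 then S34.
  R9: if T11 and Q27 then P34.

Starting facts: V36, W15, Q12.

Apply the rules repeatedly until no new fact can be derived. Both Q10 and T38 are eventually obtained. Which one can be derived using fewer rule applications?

T38: From V36, R2 gives T11. W15 and T11 hold, so T38 follows (R7). [2 rule applications]
Q10: V36 holds, so T11 follows (R2). From W15 and T11, R7 gives T38. From T11 and T38, R4 gives Q10. [3 rule applications]
T38 needs fewer.

T38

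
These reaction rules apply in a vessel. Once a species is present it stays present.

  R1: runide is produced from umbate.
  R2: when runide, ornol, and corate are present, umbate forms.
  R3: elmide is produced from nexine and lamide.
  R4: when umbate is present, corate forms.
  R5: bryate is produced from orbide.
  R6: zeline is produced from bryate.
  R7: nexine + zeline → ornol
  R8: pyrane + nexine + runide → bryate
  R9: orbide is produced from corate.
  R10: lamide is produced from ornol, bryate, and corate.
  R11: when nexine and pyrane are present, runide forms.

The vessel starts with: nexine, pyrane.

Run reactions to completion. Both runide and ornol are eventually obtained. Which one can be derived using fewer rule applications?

runide: nexine and pyrane present → runide forms (R11). [1 rule application]
ornol: nexine and pyrane present → runide forms (R11). pyrane, nexine, and runide present → bryate forms (R8). bryate present → zeline forms (R6). nexine and zeline present → ornol forms (R7). [4 rule applications]
runide needs fewer.

runide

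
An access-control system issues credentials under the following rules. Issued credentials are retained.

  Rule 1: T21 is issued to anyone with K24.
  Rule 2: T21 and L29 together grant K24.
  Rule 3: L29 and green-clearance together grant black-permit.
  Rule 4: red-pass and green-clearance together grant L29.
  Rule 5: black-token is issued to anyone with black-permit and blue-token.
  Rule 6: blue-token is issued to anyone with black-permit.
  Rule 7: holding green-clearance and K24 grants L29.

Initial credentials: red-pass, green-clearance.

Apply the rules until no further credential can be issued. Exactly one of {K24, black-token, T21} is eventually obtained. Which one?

black-token

Holding red-pass and green-clearance grants L29 (Rule 4).
Holding L29 and green-clearance grants black-permit (Rule 3).
Holding black-permit grants blue-token (Rule 6).
Holding black-permit and blue-token grants black-token (Rule 5).
T21 would need K24 (Rule 1), but K24 is never granted. K24 would need T21 and L29 (Rule 2), but T21 is never granted.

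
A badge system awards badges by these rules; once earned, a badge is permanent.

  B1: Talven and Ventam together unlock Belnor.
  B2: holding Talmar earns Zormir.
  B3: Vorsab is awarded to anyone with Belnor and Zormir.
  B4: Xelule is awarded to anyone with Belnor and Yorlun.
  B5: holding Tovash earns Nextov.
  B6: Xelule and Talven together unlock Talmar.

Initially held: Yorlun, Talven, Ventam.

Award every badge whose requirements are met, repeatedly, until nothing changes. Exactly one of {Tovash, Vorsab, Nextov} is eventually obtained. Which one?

With Talven and Ventam, Belnor is earned (B1).
With Belnor and Yorlun, Xelule is earned (B4).
With Xelule and Talven, Talmar is earned (B6).
With Talmar, Zormir is earned (B2).
With Belnor and Zormir, Vorsab is earned (B3).
Nextov would need Tovash (B5), but Tovash is never earned. No rule produces Tovash, and it is not given.

Vorsab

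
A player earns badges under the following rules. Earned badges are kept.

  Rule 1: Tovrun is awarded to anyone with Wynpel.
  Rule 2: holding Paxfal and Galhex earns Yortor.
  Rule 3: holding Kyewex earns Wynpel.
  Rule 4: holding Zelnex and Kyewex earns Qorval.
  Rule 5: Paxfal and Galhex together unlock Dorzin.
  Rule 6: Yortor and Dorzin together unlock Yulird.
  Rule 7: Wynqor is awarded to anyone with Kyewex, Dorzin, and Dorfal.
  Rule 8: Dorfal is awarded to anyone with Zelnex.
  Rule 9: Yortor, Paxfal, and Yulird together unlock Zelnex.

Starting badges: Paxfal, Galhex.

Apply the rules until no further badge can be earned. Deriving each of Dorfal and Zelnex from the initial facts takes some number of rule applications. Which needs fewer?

Zelnex

Zelnex: With Paxfal and Galhex, Yortor is earned (Rule 2). With Paxfal and Galhex, Dorzin is earned (Rule 5). With Yortor and Dorzin, Yulird is earned (Rule 6). With Yortor, Paxfal, and Yulird, Zelnex is earned (Rule 9). [4 rule applications]
Dorfal: With Paxfal and Galhex, Yortor is earned (Rule 2). With Paxfal and Galhex, Dorzin is earned (Rule 5). With Yortor and Dorzin, Yulird is earned (Rule 6). With Yortor, Paxfal, and Yulird, Zelnex is earned (Rule 9). With Zelnex, Dorfal is earned (Rule 8). [5 rule applications]
Zelnex needs fewer.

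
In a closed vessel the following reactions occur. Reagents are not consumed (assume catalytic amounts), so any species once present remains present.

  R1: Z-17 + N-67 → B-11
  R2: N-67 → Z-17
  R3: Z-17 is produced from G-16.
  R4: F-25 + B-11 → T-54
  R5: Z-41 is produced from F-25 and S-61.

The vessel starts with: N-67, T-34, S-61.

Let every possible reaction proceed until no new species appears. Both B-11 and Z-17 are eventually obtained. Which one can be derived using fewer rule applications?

Z-17

Z-17: N-67 present → Z-17 forms (R2). [1 rule application]
B-11: N-67 present → Z-17 forms (R2). Z-17 and N-67 present → B-11 forms (R1). [2 rule applications]
Z-17 needs fewer.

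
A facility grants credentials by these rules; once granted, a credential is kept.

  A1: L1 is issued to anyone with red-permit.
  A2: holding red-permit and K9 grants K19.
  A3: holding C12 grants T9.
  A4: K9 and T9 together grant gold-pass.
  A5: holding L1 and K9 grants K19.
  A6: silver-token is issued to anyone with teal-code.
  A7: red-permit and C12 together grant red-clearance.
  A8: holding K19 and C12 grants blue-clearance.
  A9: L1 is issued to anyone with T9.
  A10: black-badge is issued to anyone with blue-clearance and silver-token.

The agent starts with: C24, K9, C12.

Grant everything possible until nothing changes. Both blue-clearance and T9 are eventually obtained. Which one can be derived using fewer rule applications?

T9

T9: Holding C12 grants T9 (A3). [1 rule application]
blue-clearance: Holding C12 grants T9 (A3). Holding T9 grants L1 (A9). Holding L1 and K9 grants K19 (A5). Holding K19 and C12 grants blue-clearance (A8). [4 rule applications]
T9 needs fewer.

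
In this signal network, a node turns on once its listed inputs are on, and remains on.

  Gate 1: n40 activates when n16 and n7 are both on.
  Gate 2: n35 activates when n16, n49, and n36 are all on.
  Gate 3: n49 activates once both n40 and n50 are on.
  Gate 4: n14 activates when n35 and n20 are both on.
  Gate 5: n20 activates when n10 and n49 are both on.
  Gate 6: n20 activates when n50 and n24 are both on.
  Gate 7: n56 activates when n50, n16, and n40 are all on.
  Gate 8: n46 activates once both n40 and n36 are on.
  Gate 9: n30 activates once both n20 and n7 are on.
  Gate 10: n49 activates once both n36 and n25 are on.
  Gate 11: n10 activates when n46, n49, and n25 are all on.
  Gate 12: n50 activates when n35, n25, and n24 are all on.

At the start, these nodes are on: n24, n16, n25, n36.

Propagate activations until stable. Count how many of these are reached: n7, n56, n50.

n36 and n25 are on, so n49 activates (Gate 10).
n16, n49, and n36 are on, so n35 activates (Gate 2).
n35, n25, and n24 are on, so n50 activates (Gate 12).
No rule produces n7, and it is not given.
n56 would need n50, n16, and n40 (Gate 7), but n40 never turns on.
n50: reached.
Reached: n50 — 1 of the 3.

1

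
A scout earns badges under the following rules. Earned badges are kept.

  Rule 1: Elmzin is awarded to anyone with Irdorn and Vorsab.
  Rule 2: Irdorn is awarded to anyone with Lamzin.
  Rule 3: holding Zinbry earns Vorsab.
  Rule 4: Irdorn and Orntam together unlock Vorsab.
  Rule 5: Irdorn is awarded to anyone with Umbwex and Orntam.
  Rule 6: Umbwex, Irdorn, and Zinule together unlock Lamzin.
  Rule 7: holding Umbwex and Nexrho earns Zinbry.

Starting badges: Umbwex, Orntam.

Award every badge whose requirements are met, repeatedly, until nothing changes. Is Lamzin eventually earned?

No

Lamzin would need Umbwex, Irdorn, and Zinule (Rule 6), but Zinule is never earned.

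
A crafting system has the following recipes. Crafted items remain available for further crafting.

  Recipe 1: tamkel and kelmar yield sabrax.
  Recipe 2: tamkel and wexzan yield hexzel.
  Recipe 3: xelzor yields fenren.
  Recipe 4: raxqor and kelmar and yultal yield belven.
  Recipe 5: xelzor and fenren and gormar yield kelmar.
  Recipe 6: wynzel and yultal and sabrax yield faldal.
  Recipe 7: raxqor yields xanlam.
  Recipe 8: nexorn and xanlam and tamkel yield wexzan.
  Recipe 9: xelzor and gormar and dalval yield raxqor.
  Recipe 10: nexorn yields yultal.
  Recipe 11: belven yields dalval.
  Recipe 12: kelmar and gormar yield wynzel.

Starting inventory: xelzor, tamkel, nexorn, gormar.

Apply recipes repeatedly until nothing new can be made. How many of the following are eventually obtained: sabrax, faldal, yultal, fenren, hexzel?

4

nexorn → yultal (Recipe 10).
Using Recipe 3, xelzor makes fenren.
xelzor and fenren and gormar → kelmar (Recipe 5).
tamkel and kelmar → sabrax (Recipe 1).
kelmar and gormar → wynzel (Recipe 12).
wynzel and yultal and sabrax → faldal (Recipe 6).
sabrax: reached.
faldal: reached.
yultal: reached.
fenren: reached.
hexzel would need tamkel and wexzan (Recipe 2), but wexzan is never obtained.
Reached: sabrax, faldal, yultal, and fenren — 4 of the 5.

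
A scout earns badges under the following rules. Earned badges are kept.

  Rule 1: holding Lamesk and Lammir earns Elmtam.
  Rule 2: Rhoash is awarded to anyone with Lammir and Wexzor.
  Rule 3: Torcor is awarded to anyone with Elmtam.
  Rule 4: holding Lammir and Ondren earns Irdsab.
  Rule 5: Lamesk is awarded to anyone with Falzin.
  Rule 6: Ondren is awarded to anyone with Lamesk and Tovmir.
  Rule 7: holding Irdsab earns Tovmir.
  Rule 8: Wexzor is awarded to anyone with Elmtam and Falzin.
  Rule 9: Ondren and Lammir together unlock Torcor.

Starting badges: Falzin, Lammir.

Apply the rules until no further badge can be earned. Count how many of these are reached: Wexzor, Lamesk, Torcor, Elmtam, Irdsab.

With Falzin, Lamesk is earned (Rule 5).
With Lamesk and Lammir, Elmtam is earned (Rule 1).
With Elmtam and Falzin, Wexzor is earned (Rule 8).
With Elmtam, Torcor is earned (Rule 3).
Wexzor: reached.
Lamesk: reached.
Torcor: reached.
Elmtam: reached.
Irdsab would need Lammir and Ondren (Rule 4), but Ondren is never earned.
Reached: Wexzor, Lamesk, Torcor, and Elmtam — 4 of the 5.

4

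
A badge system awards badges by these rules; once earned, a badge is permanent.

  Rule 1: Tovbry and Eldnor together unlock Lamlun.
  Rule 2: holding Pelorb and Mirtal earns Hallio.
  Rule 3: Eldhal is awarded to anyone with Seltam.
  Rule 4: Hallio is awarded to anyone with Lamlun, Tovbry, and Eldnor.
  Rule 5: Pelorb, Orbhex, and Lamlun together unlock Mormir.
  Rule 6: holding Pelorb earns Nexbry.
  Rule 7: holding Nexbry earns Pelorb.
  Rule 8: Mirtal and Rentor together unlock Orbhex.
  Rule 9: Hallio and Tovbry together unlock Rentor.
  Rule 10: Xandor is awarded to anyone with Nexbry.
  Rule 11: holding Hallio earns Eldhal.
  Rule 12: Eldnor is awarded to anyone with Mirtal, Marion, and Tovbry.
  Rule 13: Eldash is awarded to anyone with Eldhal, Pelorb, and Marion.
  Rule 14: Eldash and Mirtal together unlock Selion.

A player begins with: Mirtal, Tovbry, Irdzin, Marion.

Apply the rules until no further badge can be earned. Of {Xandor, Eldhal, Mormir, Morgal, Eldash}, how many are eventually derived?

1

With Mirtal, Marion, and Tovbry, Eldnor is earned (Rule 12).
With Tovbry and Eldnor, Lamlun is earned (Rule 1).
With Lamlun, Tovbry, and Eldnor, Hallio is earned (Rule 4).
With Hallio, Eldhal is earned (Rule 11).
Xandor would need Nexbry (Rule 10), but Nexbry is never earned.
Eldhal: reached.
Mormir would need Pelorb, Orbhex, and Lamlun (Rule 5), but Pelorb is never earned.
No rule produces Morgal, and it is not given.
Eldash would need Eldhal, Pelorb, and Marion (Rule 13), but Pelorb is never earned.
Reached: Eldhal — 1 of the 5.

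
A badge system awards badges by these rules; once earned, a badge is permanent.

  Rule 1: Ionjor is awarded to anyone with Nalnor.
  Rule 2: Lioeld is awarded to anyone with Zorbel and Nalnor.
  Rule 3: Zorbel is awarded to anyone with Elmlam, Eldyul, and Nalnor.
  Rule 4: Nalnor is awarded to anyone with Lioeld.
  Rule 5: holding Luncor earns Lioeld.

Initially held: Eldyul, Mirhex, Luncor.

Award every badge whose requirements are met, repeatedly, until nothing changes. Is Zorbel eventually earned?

Zorbel would need Elmlam, Eldyul, and Nalnor (Rule 3), but Elmlam is never earned.

No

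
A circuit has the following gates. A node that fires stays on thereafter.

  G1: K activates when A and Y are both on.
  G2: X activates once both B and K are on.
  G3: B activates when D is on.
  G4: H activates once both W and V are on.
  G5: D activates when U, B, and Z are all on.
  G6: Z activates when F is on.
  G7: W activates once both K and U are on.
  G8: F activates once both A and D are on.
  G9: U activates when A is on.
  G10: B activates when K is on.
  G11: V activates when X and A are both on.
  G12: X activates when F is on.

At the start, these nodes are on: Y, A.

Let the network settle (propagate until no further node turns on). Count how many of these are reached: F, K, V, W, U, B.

5

A and Y are on, so K activates (G1).
A is on, so U activates (G9).
G10: K on → B on.
G7: K and U on → W on.
G2: B and K on → X on.
G11: X and A on → V on.
F would need A and D (G8), but D never turns on.
K: reached.
V: reached.
W: reached.
U: reached.
B: reached.
Reached: K, V, W, U, and B — 5 of the 6.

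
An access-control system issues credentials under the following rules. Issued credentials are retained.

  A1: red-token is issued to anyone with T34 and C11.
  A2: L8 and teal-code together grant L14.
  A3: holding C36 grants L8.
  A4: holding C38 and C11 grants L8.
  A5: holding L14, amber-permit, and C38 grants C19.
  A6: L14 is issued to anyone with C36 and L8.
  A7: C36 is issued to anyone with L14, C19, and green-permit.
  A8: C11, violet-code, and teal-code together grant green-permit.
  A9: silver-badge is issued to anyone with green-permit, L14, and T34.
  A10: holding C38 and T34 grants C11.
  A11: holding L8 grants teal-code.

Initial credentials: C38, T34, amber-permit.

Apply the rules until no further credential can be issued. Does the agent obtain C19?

Yes

Holding C38 and T34 grants C11 (A10).
Holding C38 and C11 grants L8 (A4).
Holding L8 grants teal-code (A11).
Holding L8 and teal-code grants L14 (A2).
Holding L14, amber-permit, and C38 grants C19 (A5).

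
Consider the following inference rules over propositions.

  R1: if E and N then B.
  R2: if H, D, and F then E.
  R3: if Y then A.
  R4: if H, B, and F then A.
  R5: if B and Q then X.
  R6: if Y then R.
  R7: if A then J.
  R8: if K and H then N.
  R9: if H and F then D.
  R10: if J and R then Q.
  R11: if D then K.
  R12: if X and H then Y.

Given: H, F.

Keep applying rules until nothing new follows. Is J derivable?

From H and F, R9 gives D.
From H, D, and F, R2 gives E.
From D, R11 gives K.
K and H hold, so N follows (R8).
E and N hold, so B follows (R1).
H, B, and F hold, so A follows (R4).
From A, R7 gives J.

Yes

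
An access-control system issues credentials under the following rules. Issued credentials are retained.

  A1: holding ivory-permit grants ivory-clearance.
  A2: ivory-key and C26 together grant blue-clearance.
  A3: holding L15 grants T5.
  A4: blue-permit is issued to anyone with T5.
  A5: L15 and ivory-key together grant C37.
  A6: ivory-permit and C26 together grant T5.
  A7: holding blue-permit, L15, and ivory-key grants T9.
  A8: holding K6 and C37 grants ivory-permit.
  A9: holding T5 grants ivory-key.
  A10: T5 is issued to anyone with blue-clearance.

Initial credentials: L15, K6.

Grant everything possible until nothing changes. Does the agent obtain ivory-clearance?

Holding L15 grants T5 (A3).
Holding T5 grants ivory-key (A9).
Holding L15 and ivory-key grants C37 (A5).
Holding K6 and C37 grants ivory-permit (A8).
Holding ivory-permit grants ivory-clearance (A1).

Yes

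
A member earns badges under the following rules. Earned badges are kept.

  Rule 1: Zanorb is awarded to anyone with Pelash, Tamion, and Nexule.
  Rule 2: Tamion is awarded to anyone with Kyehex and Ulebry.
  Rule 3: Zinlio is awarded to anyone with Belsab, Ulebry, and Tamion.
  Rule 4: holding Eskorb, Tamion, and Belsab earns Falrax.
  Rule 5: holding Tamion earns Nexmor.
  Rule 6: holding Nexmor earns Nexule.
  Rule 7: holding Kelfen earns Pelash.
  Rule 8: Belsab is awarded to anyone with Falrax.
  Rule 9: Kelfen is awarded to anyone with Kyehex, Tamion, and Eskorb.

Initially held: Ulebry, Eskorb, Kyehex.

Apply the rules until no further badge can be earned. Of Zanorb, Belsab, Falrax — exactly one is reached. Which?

With Kyehex and Ulebry, Tamion is earned (Rule 2).
With Kyehex, Tamion, and Eskorb, Kelfen is earned (Rule 9).
With Tamion, Nexmor is earned (Rule 5).
With Kelfen, Pelash is earned (Rule 7).
With Nexmor, Nexule is earned (Rule 6).
With Pelash, Tamion, and Nexule, Zanorb is earned (Rule 1).
Falrax would need Eskorb, Tamion, and Belsab (Rule 4), but Belsab is never earned. Belsab would need Falrax (Rule 8), but Falrax is never earned.

Zanorb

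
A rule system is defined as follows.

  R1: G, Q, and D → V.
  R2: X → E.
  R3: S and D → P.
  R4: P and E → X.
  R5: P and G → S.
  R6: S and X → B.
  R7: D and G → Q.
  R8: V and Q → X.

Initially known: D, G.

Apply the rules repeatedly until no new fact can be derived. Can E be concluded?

Yes

From D and G, R7 gives Q.
From G, Q, and D, R1 gives V.
From V and Q, R8 gives X.
X holds, so E follows (R2).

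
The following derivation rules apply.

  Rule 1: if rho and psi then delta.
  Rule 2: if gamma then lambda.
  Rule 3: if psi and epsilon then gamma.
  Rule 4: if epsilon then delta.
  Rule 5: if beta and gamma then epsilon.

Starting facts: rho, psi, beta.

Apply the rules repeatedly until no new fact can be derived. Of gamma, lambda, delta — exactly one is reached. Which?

delta

From rho and psi, Rule 1 gives delta.
lambda would need gamma (Rule 2), but gamma is never established. gamma would need psi and epsilon (Rule 3), but epsilon is never established.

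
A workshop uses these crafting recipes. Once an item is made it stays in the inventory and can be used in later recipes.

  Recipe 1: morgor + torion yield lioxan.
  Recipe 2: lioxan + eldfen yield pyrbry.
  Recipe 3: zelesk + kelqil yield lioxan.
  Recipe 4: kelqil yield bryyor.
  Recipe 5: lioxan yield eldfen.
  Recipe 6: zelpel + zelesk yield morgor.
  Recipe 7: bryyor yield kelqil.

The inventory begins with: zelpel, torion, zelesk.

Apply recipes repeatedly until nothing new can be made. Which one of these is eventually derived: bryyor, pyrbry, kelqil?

pyrbry

zelpel + zelesk → morgor (Recipe 6).
morgor + torion → lioxan (Recipe 1).
Using Recipe 5, lioxan makes eldfen.
Using Recipe 2, lioxan and eldfen make pyrbry.
kelqil would need bryyor (Recipe 7), but bryyor is never obtained. bryyor would need kelqil (Recipe 4), but kelqil is never obtained.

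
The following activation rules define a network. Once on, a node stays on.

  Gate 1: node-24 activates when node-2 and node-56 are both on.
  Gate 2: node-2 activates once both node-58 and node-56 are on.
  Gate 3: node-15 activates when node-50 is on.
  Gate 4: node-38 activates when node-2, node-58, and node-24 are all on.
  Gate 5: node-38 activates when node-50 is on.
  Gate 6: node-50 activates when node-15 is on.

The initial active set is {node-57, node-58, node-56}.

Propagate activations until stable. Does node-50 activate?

No

node-50 would need node-15 (Gate 6), but node-15 never turns on.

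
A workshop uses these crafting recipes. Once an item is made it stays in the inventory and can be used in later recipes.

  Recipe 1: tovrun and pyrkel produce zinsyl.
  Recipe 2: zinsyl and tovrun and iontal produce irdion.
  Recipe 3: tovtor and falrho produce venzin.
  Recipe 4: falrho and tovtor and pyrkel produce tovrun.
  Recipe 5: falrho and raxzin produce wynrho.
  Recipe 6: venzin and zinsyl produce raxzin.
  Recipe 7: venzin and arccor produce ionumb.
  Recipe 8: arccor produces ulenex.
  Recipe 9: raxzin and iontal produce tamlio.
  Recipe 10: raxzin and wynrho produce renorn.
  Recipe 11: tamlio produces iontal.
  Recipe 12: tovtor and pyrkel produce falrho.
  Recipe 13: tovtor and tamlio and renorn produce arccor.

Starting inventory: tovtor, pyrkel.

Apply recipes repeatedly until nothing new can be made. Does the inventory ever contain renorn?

Yes

tovtor and pyrkel → falrho (Recipe 12).
Using Recipe 4, falrho, tovtor, and pyrkel make tovrun.
tovtor and falrho → venzin (Recipe 3).
Using Recipe 1, tovrun and pyrkel make zinsyl.
Using Recipe 6, venzin and zinsyl make raxzin.
Using Recipe 5, falrho and raxzin make wynrho.
Using Recipe 10, raxzin and wynrho make renorn.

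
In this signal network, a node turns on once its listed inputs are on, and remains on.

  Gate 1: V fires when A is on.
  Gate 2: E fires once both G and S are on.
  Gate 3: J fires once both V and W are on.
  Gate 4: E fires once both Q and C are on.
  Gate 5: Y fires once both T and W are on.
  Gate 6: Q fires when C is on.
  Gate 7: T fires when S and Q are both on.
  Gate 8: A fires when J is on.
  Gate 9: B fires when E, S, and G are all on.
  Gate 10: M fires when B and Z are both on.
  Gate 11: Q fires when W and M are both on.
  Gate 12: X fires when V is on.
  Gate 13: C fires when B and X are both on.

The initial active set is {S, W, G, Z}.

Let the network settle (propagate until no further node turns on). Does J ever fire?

No

J would need V and W (Gate 3), but V never turns on.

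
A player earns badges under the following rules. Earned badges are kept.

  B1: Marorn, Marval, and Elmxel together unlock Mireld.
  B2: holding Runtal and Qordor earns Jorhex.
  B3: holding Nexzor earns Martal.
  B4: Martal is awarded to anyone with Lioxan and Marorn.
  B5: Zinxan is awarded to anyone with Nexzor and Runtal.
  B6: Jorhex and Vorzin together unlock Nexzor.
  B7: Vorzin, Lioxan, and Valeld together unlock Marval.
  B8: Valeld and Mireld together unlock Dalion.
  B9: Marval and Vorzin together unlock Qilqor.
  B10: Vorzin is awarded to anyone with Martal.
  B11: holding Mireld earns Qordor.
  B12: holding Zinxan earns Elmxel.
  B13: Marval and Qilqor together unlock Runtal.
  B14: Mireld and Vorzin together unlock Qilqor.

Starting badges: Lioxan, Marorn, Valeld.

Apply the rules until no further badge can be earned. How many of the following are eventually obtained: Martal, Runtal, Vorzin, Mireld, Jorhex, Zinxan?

3

With Lioxan and Marorn, Martal is earned (B4).
With Martal, Vorzin is earned (B10).
With Vorzin, Lioxan, and Valeld, Marval is earned (B7).
With Marval and Vorzin, Qilqor is earned (B9).
With Marval and Qilqor, Runtal is earned (B13).
Martal: reached.
Runtal: reached.
Vorzin: reached.
Mireld would need Marorn, Marval, and Elmxel (B1), but Elmxel is never earned.
Jorhex would need Runtal and Qordor (B2), but Qordor is never earned.
Zinxan would need Nexzor and Runtal (B5), but Nexzor is never earned.
Reached: Martal, Runtal, and Vorzin — 3 of the 6.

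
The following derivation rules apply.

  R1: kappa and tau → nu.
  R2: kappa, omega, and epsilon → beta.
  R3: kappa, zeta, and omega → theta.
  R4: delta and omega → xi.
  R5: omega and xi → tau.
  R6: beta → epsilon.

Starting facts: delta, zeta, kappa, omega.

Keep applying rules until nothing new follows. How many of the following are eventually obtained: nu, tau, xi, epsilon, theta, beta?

kappa, zeta, and omega hold, so theta follows (R3).
From delta and omega, R4 gives xi.
From omega and xi, R5 gives tau.
From kappa and tau, R1 gives nu.
nu: reached.
tau: reached.
xi: reached.
epsilon would need beta (R6), but beta is never established.
theta: reached.
beta would need kappa, omega, and epsilon (R2), but epsilon is never established.
Reached: nu, tau, xi, and theta — 4 of the 6.

4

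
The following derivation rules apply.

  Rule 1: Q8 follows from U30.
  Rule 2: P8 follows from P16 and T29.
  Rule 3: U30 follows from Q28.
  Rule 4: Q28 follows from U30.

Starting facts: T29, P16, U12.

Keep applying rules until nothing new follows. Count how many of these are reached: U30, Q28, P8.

1

P16 and T29 hold, so P8 follows (Rule 2).
U30 would need Q28 (Rule 3), but Q28 is never established.
Q28 would need U30 (Rule 4), but U30 is never established.
P8: reached.
Reached: P8 — 1 of the 3.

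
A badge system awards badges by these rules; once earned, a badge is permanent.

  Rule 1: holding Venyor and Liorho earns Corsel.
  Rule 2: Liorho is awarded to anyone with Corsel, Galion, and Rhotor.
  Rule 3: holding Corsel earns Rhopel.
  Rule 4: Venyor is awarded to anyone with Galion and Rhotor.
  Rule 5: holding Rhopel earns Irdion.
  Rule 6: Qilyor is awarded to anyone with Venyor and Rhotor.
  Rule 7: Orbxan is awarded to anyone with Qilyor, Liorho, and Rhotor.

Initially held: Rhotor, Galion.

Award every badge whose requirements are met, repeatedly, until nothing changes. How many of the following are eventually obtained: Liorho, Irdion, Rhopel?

Liorho would need Corsel, Galion, and Rhotor (Rule 2), but Corsel is never earned.
Irdion would need Rhopel (Rule 5), but Rhopel is never earned.
Rhopel would need Corsel (Rule 3), but Corsel is never earned.
None of the 3 are reached.

0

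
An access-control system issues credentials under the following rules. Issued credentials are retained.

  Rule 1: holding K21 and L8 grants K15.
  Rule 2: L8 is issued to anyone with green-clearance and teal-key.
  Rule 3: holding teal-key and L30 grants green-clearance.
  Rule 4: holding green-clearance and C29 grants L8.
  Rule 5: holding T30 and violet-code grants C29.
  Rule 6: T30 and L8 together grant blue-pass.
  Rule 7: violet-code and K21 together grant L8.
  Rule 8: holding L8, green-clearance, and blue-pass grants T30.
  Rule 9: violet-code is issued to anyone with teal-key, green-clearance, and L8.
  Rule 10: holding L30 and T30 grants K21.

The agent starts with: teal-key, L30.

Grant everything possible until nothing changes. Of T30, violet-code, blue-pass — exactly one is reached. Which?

Holding teal-key and L30 grants green-clearance (Rule 3).
Holding green-clearance and teal-key grants L8 (Rule 2).
Holding teal-key, green-clearance, and L8 grants violet-code (Rule 9).
blue-pass would need T30 and L8 (Rule 6), but T30 is never granted. T30 would need L8, green-clearance, and blue-pass (Rule 8), but blue-pass is never granted.

violet-code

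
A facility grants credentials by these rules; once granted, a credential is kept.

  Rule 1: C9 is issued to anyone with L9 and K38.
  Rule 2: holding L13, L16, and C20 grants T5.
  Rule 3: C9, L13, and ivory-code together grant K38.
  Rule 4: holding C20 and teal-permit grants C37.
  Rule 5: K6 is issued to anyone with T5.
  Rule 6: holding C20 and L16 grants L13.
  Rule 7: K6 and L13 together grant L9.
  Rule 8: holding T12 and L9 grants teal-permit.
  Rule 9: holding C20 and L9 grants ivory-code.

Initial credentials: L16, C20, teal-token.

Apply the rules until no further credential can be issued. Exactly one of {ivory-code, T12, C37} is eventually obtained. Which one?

Holding C20 and L16 grants L13 (Rule 6).
Holding L13, L16, and C20 grants T5 (Rule 2).
Holding T5 grants K6 (Rule 5).
Holding K6 and L13 grants L9 (Rule 7).
Holding C20 and L9 grants ivory-code (Rule 9).
No rule produces T12, and it is not given. C37 would need C20 and teal-permit (Rule 4), but teal-permit is never granted.

ivory-code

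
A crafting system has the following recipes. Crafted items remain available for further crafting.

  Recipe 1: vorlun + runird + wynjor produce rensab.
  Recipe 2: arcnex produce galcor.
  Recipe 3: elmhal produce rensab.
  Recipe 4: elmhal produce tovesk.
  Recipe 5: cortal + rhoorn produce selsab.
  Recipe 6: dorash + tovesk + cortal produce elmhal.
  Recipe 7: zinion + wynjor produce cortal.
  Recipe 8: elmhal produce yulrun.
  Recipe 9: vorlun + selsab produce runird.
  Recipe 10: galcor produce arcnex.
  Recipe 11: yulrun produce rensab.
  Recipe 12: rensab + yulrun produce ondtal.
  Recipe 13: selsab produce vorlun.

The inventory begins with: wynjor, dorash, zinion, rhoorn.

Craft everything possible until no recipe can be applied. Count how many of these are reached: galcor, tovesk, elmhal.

0

galcor would need arcnex (Recipe 2), but arcnex is never obtained.
tovesk would need elmhal (Recipe 4), but elmhal is never obtained.
elmhal would need dorash, tovesk, and cortal (Recipe 6), but tovesk is never obtained.
None of the 3 are reached.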